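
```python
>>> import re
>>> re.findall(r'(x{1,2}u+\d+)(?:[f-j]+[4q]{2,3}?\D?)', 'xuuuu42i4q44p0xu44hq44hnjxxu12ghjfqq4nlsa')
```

['xuuuu42', 'xu44', 'xxu12']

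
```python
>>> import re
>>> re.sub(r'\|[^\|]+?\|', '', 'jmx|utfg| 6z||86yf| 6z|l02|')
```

Matches: at [3:9] → '|utfg|'; at [13:19] → '|86yf|'; at [22:27] → '|l02|'.
Each match is replaced by ''.

'jmx 6z| 6z'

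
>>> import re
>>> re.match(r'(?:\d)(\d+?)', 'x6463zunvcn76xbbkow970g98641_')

None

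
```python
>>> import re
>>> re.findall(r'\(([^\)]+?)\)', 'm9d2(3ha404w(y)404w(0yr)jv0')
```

['3ha404w(y', '0yr']

Matches: at [4:15] match '(3ha404w(y)', group 1 = '3ha404w(y'; at [19:24] match '(0yr)', group 1 = '0yr'.
Because there's exactly one group, `findall` drops the full match and keeps group 1 from each hit.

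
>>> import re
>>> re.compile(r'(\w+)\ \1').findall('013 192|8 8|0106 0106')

A backreference is literal: `\1` must see the identical characters the first group matched.
With a single group, `findall` returns only what that group captured — 2 items.

['8', '0106']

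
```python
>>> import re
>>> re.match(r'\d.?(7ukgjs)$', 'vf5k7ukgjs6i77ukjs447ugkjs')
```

`re.match` won't scan ahead — the pattern has to work from the very first character.
Here position 0 doesn't satisfy it, so the call returns None.

None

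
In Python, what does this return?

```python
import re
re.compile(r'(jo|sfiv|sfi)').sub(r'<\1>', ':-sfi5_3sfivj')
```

Alternation tries branches left to right and keeps the first one that lets the overall match succeed at that position.
Matches: at [2:5] → 'sfi'; at [8:12] → 'sfiv'.
Each match is replaced using the text its own group 1 captured.

':-<sfi>5_3<sfiv>j'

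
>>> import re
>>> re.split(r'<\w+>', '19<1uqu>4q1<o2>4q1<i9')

Matches to split on: at [2:8] → '<1uqu>'; at [11:15] → '<o2>'.
Each match becomes a cut point; 3 segments remain.

['19', '4q1', '4q1<i9']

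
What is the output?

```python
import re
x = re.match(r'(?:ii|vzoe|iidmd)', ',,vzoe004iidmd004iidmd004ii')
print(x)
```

`match` is anchored at position 0; if the pattern doesn't fit there, it returns None.
Here the string doesn't start with a match, so the call returns None.

None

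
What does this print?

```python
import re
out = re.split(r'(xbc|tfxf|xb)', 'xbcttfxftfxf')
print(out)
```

Alternation isn't longest-match — the leftmost alternative that fits at this position is chosen.
Matches to split on: at [0:3] → 'xbc'; at [4:8] → 'tfxf'; at [8:12] → 'tfxf'.
With a capturing group present, the delimiter's captured portion is kept in the result list.

['', 'xbc', 't', 'tfxf', '', 'tfxf', '']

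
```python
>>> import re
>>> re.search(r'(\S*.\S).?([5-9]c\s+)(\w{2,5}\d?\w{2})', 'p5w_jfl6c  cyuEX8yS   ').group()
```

This matches zero or more of a non-whitespace character, then any character, then a non-whitespace character (captured); then optionally any character; then a character in [5-9], then a literal 'c', then one or more of whitespace (captured); then 2 to 5 of a word character, then optionally a digit, then exactly 2 of a word character (captured).
`re.search` tries every starting position until one works.
The match spans [0:19] → 'p5w_jfl6c  cyuEX8yS'.
Captured: group 1 = 'p5w_jfl', group 2 = '6c  ', group 3 = 'cyuEX8yS'.

'p5w_jfl6c  cyuEX8yS'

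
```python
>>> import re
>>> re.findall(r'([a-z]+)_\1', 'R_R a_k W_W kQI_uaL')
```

With a single group, `findall` returns only what that group captured — 0 items.
Nothing in the string satisfies the pattern, so the list is empty.

[]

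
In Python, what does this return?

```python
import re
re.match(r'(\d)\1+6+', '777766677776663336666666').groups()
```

The match spans [0:7] → '7777666'.
Captured: group 1 = '7'.

('7',)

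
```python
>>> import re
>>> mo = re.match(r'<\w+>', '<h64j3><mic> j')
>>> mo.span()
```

(0, 7)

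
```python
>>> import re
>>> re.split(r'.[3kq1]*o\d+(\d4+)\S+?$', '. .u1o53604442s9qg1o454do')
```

['. .', '44', '']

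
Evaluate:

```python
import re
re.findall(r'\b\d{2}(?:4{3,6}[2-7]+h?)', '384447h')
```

Pattern: a word boundary (`\b`, zero-width); then exactly 2 of a digit; then 3 to 6 of a literal '4', then one or more of a character in [2-7], then optionally a literal 'h' (non-capturing group).
Matches: at [0:7] → '384447h'.
Since nothing is captured, `findall` lists the 1 matched substring directly.

['384447h']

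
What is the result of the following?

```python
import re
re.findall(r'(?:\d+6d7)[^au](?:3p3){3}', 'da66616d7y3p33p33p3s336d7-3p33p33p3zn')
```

['66616d7y3p33p33p3', '336d7-3p33p33p3']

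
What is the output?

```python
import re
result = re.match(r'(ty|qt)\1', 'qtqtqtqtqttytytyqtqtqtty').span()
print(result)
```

(0, 4)

With `match`, the pattern is implicitly anchored at the beginning.
The match spans [0:4] → 'qtqt'.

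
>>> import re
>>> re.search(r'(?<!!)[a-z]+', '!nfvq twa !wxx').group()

'fvq'

A negative assertion filters positions out without eating any characters.
`re.search` scans for the first position where the pattern succeeds.
The match spans [2:5] → 'fvq'.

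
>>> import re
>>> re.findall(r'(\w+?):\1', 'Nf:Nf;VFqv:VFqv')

['Nf', 'VFqv']

After group 1 captures some text, `\1` only succeeds where that same text appears again.
With a single group, `findall` returns only what that group captured — 2 items.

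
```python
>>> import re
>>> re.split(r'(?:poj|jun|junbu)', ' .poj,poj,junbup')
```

[' .', ',', ',', 'bup']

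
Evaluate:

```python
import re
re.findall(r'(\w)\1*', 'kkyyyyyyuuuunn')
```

The backreference `\1` re-matches whatever the first group consumed, character for character.
Scanning left to right: at [0:2] match 'kk', group 1 = 'k'; at [2:8] match 'yyyyyy', group 1 = 'y'; at [8:12] match 'uuuu', group 1 = 'u'; at [12:14] match 'nn', group 1 = 'n'.
Because there's exactly one group, `findall` drops the full match and keeps group 1 from each hit.

['k', 'y', 'u', 'n']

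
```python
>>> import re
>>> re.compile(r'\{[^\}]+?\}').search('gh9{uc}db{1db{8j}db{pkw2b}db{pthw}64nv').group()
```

The match spans [3:7] → '{uc}'.

'{uc}'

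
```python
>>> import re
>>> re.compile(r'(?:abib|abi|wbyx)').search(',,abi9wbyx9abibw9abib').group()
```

'abi'

`re.search` scans for the first position where the pattern succeeds.
The match spans [2:5] → 'abi'.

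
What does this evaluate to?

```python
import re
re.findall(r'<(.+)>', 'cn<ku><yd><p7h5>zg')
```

With a single group, `findall` returns only what that group captured — 1 item.

['ku><yd><p7h5']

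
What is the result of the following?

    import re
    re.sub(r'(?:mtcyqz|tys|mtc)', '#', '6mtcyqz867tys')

Alternation isn't longest-match — the leftmost alternative that fits at this position is chosen.
Each match is replaced by '#'.

'6#867#'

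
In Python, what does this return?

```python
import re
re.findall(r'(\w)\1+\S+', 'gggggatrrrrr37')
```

A backreference is literal: `\1` must see the identical characters the first group matched.
One capturing group, so `findall` returns just the captured substring from the one match — 1 in all.

['g']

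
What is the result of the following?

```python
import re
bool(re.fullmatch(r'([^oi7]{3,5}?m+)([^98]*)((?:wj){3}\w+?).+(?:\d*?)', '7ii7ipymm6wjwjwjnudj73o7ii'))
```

False

`re.fullmatch` is like wrapping the pattern in `^…$` (in single-line mode).
Here there's no way to consume every character, so the call returns None, and `bool(None)` is False.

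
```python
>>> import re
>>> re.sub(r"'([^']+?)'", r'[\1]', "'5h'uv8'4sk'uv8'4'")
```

'[5h]uv8[4sk]uv8[4]'

`\1` in the replacement pulls in group 1's text for each match.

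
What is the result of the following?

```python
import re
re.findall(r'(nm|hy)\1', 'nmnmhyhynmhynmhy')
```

A backreference is literal: `\1` must see the identical characters the first group matched.
Walking the string: at [0:4] match 'nmnm', group 1 = 'nm'; at [4:8] match 'hyhy', group 1 = 'hy'.
One capturing group, so `findall` returns just the captured substring from each match — 2 in all.

['nm', 'hy']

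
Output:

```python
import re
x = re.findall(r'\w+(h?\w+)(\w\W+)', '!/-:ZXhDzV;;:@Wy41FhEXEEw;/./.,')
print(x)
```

[('z', 'V;;:@'), ('E', 'w;/./.,')]

This matches one or more of a word character; then optionally the literal 'h', then one or more of a word character (captured); then a word character, then one or more of a non-word character (captured).
Walking the string: at [4:14] match 'ZXhDzV;;:@', groups = ('z', 'V;;:@'); at [14:31] match 'Wy41FhEXEEw;/./.,', groups = ('E', 'w;/./.,').
2 groups means each result is a tuple of 2 captured strings — 2 here.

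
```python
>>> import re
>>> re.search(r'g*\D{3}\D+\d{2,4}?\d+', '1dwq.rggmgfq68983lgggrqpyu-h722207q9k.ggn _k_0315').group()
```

'dwq.rggmgfq68983'

This matches zero or more of the literal 'g', then exactly 3 of a non-digit; then one or more of a non-digit, then 2 to 4 of a digit (lazy), then one or more of a digit.
`search` walks the string left to right and returns the first match it finds.
The match spans [1:17] → 'dwq.rggmgfq68983'.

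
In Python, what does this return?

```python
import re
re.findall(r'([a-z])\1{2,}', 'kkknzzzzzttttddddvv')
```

A backreference is literal: `\1` must see the identical characters the first group matched.
`findall` collects group 1 from each match (4 total).

['k', 'z', 't', 'd']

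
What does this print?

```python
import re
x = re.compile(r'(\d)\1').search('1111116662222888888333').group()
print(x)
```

11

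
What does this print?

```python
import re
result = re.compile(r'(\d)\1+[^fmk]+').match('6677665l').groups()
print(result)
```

The match spans [0:8] → '6677665l'.
Captured: group 1 = '6'.

('6',)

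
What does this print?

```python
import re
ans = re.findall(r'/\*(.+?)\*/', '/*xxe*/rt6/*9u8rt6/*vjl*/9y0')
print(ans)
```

Matches: at [0:7] match '/*xxe*/', group 1 = 'xxe'; at [10:25] match '/*9u8rt6/*vjl*/', group 1 = '9u8rt6/*vjl'.
One capturing group, so `findall` returns just the captured substring from each match — 2 in all.

['xxe', '9u8rt6/*vjl']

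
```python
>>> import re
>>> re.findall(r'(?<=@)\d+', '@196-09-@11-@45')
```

['196', '11', '45']

The `(?=…)`/`(?<=…)` assertion just peeks at neighbouring text; it doesn't advance the match position.
Matches: at [1:4] → '196'; at [9:11] → '11'; at [13:15] → '45'.
No capturing groups, so `findall` returns the 3 full match strings.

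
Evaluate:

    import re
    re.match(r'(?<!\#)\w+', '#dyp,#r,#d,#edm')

None

A negative assertion filters positions out without eating any characters.
`re.match` only tries the pattern at the start of the string.
Here the string doesn't start with a match, so the call returns None.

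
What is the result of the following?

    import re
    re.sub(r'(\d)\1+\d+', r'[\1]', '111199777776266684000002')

`\1` has to match the exact text group 1 already captured.
Matches: at [0:24] → '111199777776266684000002'.
The replacement refers to a captured group, so each match is rewritten using its own captured text.

'[1]'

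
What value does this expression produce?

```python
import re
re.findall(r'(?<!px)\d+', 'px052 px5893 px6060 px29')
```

['52', '893', '060', '9']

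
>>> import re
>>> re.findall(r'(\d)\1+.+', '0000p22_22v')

A backreference is literal: `\1` must see the identical characters the first group matched.
Walking the string: at [0:11] match '0000p22_22v', group 1 = '0'.
`findall` collects group 1 from the one match (1 total).

['0']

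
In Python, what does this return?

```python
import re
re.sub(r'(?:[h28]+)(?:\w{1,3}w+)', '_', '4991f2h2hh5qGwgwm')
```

'4991f_gwm'

The pattern matches one or more of one of [h28] (non-capturing group); then 1 to 3 of a word character, then one or more of a literal 'w' (non-capturing group).
`sub` substitutes '_' at each match site.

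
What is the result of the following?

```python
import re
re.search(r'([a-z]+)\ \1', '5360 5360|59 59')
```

`\1` has to match the exact text group 1 already captured.
Here no position works, so the call returns None.

None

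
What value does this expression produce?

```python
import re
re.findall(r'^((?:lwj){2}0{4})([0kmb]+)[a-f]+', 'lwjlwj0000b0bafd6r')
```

[('lwjlwj0000', 'b0b')]

Pattern: anchored at the start of the string; then the literal 'lwj' repeated 2 times, then exactly 4 of the literal '0' (captured); then one or more of one of [0kmb] (captured); then one or more of a character in [a-f].
Scanning left to right: at [0:16] match 'lwjlwj0000b0bafd', groups = ('lwjlwj0000', 'b0b').
`findall` packs the 2 group values into a tuple for every match.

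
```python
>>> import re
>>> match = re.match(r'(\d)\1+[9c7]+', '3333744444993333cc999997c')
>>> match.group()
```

'33337'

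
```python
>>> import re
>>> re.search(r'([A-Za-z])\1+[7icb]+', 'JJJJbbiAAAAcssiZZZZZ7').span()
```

(0, 7)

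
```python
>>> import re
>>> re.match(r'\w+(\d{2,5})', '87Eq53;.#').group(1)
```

This matches one or more of a word character; then 2 to 5 of a digit (captured).
With `match`, the pattern is implicitly anchored at the beginning.
The match spans [0:6] → '87Eq53'.
Captured: group 1 = '53'.

'53'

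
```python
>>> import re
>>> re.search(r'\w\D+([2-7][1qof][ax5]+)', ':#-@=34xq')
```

This matches a word character, then one or more of a non-digit; then a character in [2-7], then one of [1qof], then one or more of one of [ax5] (captured).
Here nothing in the string fits, so the call returns None.

None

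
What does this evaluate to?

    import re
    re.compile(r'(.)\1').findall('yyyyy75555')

['y', 'y', '5', '5']

`\1` is not a pattern — it's the concrete string captured by group 1, re-applied verbatim.
Scanning left to right: at [0:2] match 'yy', group 1 = 'y'; at [2:4] match 'yy', group 1 = 'y'; at [6:8] match '55', group 1 = '5'; at [8:10] match '55', group 1 = '5'.
One capturing group, so `findall` returns just the captured substring from each match — 4 in all.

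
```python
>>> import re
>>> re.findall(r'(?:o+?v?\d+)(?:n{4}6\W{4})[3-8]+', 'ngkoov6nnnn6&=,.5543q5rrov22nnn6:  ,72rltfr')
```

['oov6nnnn6&=,.5543']

Pattern: one or more of a literal 'o' (lazy), then optionally a literal 'v', then one or more of a digit (non-capturing group); then exactly 4 of a literal 'n', then a literal '6', then exactly 4 of a non-word character (non-capturing group); then one or more of a character in [3-8].
Walking the string: at [3:20] → 'oov6nnnn6&=,.5543'.
Since nothing is captured, `findall` lists the 1 matched substring directly.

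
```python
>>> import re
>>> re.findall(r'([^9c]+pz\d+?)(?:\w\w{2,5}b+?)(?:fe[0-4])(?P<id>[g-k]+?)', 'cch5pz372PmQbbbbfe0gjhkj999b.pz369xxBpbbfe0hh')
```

The pattern matches one or more of any character except [9c], then the literal 'pz', then one or more of a digit (lazy) (captured); then a word character, then 2 to 5 of a word character, then one or more of a literal 'b' (lazy) (non-capturing group); then the literal 'fe', then a character in [0-4] (non-capturing group); then one or more of a character in [g-k] (lazy) (captured as 'id').
Multiple groups make `findall` return tuples — one 2-tuple for each match.

[('h5pz3', 'g'), ('b.pz3', 'h')]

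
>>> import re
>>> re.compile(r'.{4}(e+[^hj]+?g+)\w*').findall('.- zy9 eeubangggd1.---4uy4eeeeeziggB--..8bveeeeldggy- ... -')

Lazy quantifiers expand one character at a time until the remainder of the pattern can match.
With a single group, `findall` returns only what that group captured — 3 items.

['eeubanggg', 'eeeeezigg', 'eeeeldgg']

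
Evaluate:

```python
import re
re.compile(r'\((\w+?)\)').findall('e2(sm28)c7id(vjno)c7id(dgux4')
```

['sm28', 'vjno']

`findall` collects group 1 from each match (2 total).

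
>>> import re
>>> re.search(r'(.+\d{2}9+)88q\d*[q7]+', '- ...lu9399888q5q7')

None

This matches one or more of any character, then exactly 2 of a digit, then one or more of the literal '9' (captured); then the literal '88q', then zero or more of a digit, then one or more of one of [q7].
`search` walks the string left to right and returns the first match it finds.
Here nothing in the string fits, so the call returns None.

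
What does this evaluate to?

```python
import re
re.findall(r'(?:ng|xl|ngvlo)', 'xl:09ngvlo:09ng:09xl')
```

['xl', 'ng', 'ng', 'xl']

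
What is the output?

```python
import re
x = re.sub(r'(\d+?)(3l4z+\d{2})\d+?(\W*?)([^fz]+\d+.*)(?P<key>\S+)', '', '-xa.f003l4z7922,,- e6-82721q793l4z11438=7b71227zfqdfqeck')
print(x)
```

-xa.f

This matches one or more of a digit (lazy) (captured); then the literal '3l4', then one or more of a literal 'z', then exactly 2 of a digit (captured); then one or more of a digit (lazy); then zero or more of a non-word character (lazy) (captured); then one or more of any character except [fz], then one or more of a digit, then zero or more of any character (captured); then one or more of a non-whitespace character (captured as 'key').
Matches: at [5:56] → '003l4z7922,,- e6-82721q793l4z11438=7b71227zfqdfqeck'.
Every occurrence is swapped for ''.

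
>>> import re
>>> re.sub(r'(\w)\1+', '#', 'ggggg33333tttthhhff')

'#####'

`\1` has to match the exact text group 1 already captured.
Matches: at [0:5] → 'ggggg'; at [5:10] → '33333'; at [10:14] → 'tttt'; at [14:17] → 'hhh'; at [17:19] → 'ff'.
Each match is replaced by '#'.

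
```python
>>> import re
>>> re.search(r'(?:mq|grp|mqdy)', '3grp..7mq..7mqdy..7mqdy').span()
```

(1, 4)

`re.search` tries every starting position until one works.
The match spans [1:4] → 'grp'.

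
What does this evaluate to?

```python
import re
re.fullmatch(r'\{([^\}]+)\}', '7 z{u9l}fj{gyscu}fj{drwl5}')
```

`re.fullmatch` requires the pattern to consume the entire string.
Here the pattern can't cover the whole string, so the call returns None.

None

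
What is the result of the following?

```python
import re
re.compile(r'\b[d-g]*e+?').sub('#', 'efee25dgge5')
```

'#25dgge5'

The pattern matches a word boundary (`\b`, zero-width); then zero or more of a character in [d-g]; then one or more of a literal 'e' (lazy).
Matches: at [0:4] → 'efee'.
Every occurrence is swapped for '#'.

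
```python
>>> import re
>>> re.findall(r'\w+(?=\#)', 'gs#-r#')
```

['gs', 'r']

The positive lookaround only admits positions where the adjacent text matches; those characters stay outside the span.
`findall` yields the raw match text (2 of them) because the pattern has no groups.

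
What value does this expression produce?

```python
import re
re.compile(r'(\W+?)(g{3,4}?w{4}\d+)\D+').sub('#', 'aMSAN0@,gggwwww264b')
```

'aMSAN0#'

The pattern matches one or more of a non-word character (lazy) (captured); then 3 to 4 of a literal 'g' (lazy), then exactly 4 of a literal 'w', then one or more of a digit (captured); then one or more of a non-digit.
Matches: at [6:19] → '@,gggwwww264b'.
`sub` substitutes '#' at each match site.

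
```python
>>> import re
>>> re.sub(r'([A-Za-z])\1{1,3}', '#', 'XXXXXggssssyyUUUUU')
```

A backreference is literal: `\1` must see the identical characters the first group matched.
Matches: at [0:4] → 'XXXX'; at [5:7] → 'gg'; at [7:11] → 'ssss'; at [11:13] → 'yy'; at [13:17] → 'UUUU'.
Each match is replaced by '#'.

'#X####U'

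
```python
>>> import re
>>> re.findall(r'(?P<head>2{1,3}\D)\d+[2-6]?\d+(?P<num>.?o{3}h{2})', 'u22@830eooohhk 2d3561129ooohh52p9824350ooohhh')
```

[('22@', 'eooohh'), ('2d', 'ooohh'), ('2p', 'ooohh')]

Multiple groups make `findall` return tuples — one 2-tuple for each match.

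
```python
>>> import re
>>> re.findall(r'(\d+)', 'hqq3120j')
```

Pattern: one or more of a digit (captured).
Because there's exactly one group, `findall` drops the full match and keeps group 1 from the one hit.

['3120']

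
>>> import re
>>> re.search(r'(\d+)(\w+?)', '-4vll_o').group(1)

The match spans [1:3] → '4v'.
Captured: group 1 = '4', group 2 = 'v'.

'4'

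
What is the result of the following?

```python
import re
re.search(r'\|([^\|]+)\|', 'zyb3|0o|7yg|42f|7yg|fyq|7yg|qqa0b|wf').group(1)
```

'0o'

The match spans [4:8] → '|0o|'.
Captured: group 1 = '0o'.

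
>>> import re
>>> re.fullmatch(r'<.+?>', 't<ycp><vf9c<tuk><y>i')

`fullmatch` succeeds only if the pattern covers the string from start to end.
Here there's no way to consume every character, so the call returns None.

None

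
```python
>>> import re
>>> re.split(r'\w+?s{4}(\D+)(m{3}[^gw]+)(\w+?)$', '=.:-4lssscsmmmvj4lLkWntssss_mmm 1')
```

['=.:-', '_', 'mmm ', '1', '']

The pattern matches one or more of a word character (lazy), then exactly 4 of a literal 's'; then one or more of a non-digit (captured); then exactly 3 of a literal 'm', then one or more of any character except [gw] (captured); then one or more of a word character (lazy) (captured); then anchored at the end.
Matches to split on: at [4:33] → '4lssscsmmmvj4lLkWntssss_mmm 1'.
The group in the pattern means `split` returns the separators' captures alongside the pieces.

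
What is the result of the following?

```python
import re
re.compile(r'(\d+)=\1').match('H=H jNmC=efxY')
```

None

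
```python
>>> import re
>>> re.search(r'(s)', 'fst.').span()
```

(1, 2)

The match spans [1:2] → 's'.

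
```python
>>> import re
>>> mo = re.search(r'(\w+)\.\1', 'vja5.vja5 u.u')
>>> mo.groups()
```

('vja5',)

The match spans [0:9] → 'vja5.vja5'.
Captured: group 1 = 'vja5'.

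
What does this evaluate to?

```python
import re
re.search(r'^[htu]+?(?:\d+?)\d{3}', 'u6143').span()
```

(0, 5)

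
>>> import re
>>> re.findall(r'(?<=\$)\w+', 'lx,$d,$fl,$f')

['d', 'fl', 'f']

Lookahead/lookbehind check context without consuming it, so the matched span excludes the asserted characters.
Walking the string: at [4:5] → 'd'; at [7:9] → 'fl'; at [11:12] → 'f'.
`findall` yields the raw match text (3 of them) because the pattern has no groups.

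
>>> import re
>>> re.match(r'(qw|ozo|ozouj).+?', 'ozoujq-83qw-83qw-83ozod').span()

(0, 4)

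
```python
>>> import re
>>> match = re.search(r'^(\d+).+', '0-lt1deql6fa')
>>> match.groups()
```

Pattern: anchored at the start of the string; then one or more of a digit (captured); then one or more of any character.
`re.search` tries every starting position until one works.
The match spans [0:12] → '0-lt1deql6fa'.
Captured: group 1 = '0'.

('0',)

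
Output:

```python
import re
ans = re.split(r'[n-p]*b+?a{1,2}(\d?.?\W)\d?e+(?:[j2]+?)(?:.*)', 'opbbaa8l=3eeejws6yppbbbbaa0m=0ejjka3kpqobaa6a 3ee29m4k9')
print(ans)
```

['', '8l=', '']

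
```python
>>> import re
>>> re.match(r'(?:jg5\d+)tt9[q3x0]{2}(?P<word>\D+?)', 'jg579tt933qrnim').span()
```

(0, 11)

`match` is anchored at position 0; if the pattern doesn't fit there, it returns None.
The match spans [0:11] → 'jg579tt933q'.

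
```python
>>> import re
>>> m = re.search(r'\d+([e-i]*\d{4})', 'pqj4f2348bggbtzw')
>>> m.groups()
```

('f2348',)

The match spans [3:9] → '4f2348'.
Captured: group 1 = 'f2348'.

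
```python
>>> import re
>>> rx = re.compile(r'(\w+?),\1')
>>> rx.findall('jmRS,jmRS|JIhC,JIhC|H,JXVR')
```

A backreference is literal: `\1` must see the identical characters the first group matched.
`findall` collects group 1 from each match (2 total).

['jmRS', 'JIhC']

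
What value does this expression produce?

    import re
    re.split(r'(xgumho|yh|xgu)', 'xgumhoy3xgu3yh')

['', 'xgumho', 'y3', 'xgu', '3', 'yh', '']

The regex engine tests alternatives in the order written; an earlier branch that matches wins even if a later one would match more.
Matches to split on: at [0:6] → 'xgumho'; at [8:11] → 'xgu'; at [12:14] → 'yh'.
The group in the pattern means `split` returns the separators' captures alongside the pieces.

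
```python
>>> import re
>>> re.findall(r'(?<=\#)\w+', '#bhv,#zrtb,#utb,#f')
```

['bhv', 'zrtb', 'utb', 'f']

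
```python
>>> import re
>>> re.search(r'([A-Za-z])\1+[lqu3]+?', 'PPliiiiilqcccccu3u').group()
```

'PPl'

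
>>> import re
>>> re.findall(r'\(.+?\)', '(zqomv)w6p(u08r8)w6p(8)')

['(zqomv)', '(u08r8)', '(8)']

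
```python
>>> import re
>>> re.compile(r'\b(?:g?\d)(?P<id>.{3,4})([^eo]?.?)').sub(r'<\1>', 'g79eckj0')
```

Pattern: a word boundary (`\b`, zero-width); then optionally the literal 'g', then a digit (non-capturing group); then 3 to 4 of any character (captured as 'id'); then optionally any character except [eo], then optionally any character (captured).
Matches: at [0:8] → 'g79eckj0'.
`\1` in the replacement pulls in group 1's text for each match.

'<9eck>'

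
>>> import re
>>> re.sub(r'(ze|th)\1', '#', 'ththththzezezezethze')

'####thze'

A backreference is literal: `\1` must see the identical characters the first group matched.
Each match is replaced by '#'.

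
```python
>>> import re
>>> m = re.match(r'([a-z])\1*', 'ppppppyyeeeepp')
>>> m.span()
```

`\1` has to match the exact text group 1 already captured.
`re.match` only tries the pattern at the start of the string.
The match spans [0:6] → 'pppppp'.
Captured: group 1 = 'p'.

(0, 6)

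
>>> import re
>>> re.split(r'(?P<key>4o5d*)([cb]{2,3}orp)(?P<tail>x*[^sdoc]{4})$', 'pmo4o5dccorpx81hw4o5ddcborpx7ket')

['pmo4o5dccorpx81hw', '4o5dd', 'cborp', 'x7ket', '']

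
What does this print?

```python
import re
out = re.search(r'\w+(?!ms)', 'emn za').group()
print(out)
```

emn

A negative assertion filters positions out without eating any characters.
`re.search` tries every starting position until one works.
The match spans [0:3] → 'emn'.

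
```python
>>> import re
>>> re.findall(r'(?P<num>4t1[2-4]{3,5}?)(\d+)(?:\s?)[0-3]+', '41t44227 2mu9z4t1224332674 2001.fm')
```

[('4t1224', '332674')]

This matches the literal '4t1', then 3 to 5 of a character in [2-4] (lazy) (captured as 'num'); then one or more of a digit (captured); then optionally whitespace (non-capturing group); then one or more of a character in [0-3].
2 groups means the one result is a tuple of 2 captured strings — 1 here.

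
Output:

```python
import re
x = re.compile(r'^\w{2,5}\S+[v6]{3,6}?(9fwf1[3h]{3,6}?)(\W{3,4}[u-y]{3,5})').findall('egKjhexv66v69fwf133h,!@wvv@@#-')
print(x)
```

Pattern: anchored at the start of the string; then 2 to 5 of a word character, then one or more of a non-whitespace character, then 3 to 6 of one of [v6] (lazy); then the literal '9fw', then the literal 'f1', then 3 to 6 of one of [3h] (lazy) (captured); then 3 to 4 of a non-word character, then 3 to 5 of a character in [u-y] (captured).
Walking the string: at [0:26] match 'egKjhexv66v69fwf133h,!@wvv', groups = ('9fwf133h', ',!@wvv').
With 2 capturing groups, `findall` returns a 2-tuple per match.

[('9fwf133h', ',!@wvv')]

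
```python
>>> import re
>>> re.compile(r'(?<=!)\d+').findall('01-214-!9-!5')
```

['9', '5']

Lookahead/lookbehind check context without consuming it, so the matched span excludes the asserted characters.
`findall` yields the raw match text (2 of them) because the pattern has no groups.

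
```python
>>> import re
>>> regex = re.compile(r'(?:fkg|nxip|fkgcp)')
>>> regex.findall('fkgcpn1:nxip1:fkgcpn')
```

`|` is ordered: at each position the engine commits to the first alternative that works.
`findall` yields the raw match text (3 of them) because the pattern has no groups.

['fkg', 'nxip', 'fkg']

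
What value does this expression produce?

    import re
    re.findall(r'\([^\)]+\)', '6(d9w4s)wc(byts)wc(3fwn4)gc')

Scanning left to right: at [1:8] → '(d9w4s)'; at [10:16] → '(byts)'; at [18:25] → '(3fwn4)'.
No capturing groups, so `findall` returns the 3 full match strings.

['(d9w4s)', '(byts)', '(3fwn4)']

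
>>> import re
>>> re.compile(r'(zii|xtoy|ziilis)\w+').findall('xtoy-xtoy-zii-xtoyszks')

['xtoy']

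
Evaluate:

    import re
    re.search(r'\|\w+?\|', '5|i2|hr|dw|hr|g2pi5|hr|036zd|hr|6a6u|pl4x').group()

'|i2|'

`re.search` scans for the first position where the pattern succeeds.
The match spans [1:5] → '|i2|'.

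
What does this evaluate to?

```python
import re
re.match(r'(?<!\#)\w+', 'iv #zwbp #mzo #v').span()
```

The negative lookahead/lookbehind blocks any match where the forbidden context is present.
`match` is anchored at position 0; if the pattern doesn't fit there, it returns None.
The match spans [0:2] → 'iv'.

(0, 2)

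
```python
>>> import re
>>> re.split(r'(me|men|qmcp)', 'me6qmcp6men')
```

['', 'me', '6', 'qmcp', '6', 'me', 'n']

The regex engine tests alternatives in the order written; an earlier branch that matches wins even if a later one would match more.
Matches to split on: at [0:2] → 'me'; at [3:7] → 'qmcp'; at [8:10] → 'me'.
With a capturing group present, the delimiter's captured portion is kept in the result list.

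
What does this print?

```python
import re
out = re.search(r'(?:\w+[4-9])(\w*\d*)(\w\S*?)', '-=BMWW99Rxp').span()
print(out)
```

(2, 11)

The match spans [2:11] → 'BMWW99Rxp'.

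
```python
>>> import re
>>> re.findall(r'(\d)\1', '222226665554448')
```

['2', '2', '6', '5', '4']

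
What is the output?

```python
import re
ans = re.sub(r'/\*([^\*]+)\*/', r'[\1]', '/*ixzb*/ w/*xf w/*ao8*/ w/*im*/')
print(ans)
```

Matches: at [0:8] → '/*ixzb*/'; at [16:23] → '/*ao8*/'; at [25:31] → '/*im*/'.
`\1` in the replacement pulls in group 1's text for each match.

[ixzb] w/*xf w[ao8] w[im]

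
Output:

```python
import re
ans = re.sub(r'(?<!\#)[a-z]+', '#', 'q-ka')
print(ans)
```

#-#

`(?!…)`/`(?<!…)` only lets a position through if the neighbouring text does NOT match; no characters are consumed.
`sub` substitutes '#' at each match site.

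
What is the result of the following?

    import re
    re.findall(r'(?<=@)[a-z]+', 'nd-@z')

['z']

Lookahead/lookbehind check context without consuming it, so the matched span excludes the asserted characters.
With no groups in the pattern, `findall` gives back each whole match — 1 here.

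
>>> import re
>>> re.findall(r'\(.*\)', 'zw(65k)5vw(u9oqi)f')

['(65k)5vw(u9oqi)']

Scanning left to right: at [2:17] → '(65k)5vw(u9oqi)'.
Since nothing is captured, `findall` lists the 1 matched substring directly.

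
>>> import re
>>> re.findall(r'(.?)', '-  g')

This matches optionally any character (captured).
Matches: at [0:1] match '-', group 1 = '-'; at [1:2] match ' ', group 1 = ' '; at [2:3] match ' ', group 1 = ' '; at [3:4] match 'g', group 1 = 'g'; at [4:4] match '', group 1 = ''.
One capturing group, so `findall` returns just the captured substring from each match — 5 in all.

['-', ' ', ' ', 'g', '']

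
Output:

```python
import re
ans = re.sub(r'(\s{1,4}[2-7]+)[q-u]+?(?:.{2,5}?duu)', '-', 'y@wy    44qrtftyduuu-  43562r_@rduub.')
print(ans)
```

`sub` substitutes '-' at each match site.

y@wy-u--b.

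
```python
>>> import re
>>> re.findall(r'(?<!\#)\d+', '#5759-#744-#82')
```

['759', '44', '2']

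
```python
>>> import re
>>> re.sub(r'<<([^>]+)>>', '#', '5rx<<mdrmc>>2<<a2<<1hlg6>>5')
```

Matches: at [3:12] → '<<mdrmc>>'; at [13:26] → '<<a2<<1hlg6>>'.
Each match is replaced by '#'.

'5rx#2#5'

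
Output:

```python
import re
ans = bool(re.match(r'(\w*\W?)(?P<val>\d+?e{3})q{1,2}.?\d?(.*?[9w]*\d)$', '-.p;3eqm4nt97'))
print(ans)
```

False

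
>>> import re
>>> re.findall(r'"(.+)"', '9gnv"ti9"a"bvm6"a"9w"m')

['ti9"a"bvm6"a"9w']

Matches: at [4:21] match '"ti9"a"bvm6"a"9w"', group 1 = 'ti9"a"bvm6"a"9w'.
With a single group, `findall` returns only what that group captured — 1 item.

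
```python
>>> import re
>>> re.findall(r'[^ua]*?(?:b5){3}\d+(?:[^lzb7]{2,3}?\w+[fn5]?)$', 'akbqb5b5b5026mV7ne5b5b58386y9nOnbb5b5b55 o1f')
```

['kbqb5b5b5026mV7ne5b5b58386y9nOnbb5b5b55 o1f']

The pattern matches zero or more of any character except [ua] (lazy), then the literal 'b5' repeated 3 times, then one or more of a digit; then 2 to 3 of any character except [lzb7] (lazy), then one or more of a word character, then optionally one of [fn5] (non-capturing group); then anchored at the end.
Matches: at [1:44] → 'kbqb5b5b5026mV7ne5b5b58386y9nOnbb5b5b55 o1f'.
`findall` yields the raw match text (1 of them) because the pattern has no groups.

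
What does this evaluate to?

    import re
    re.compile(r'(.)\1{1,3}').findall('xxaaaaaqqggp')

The backreference `\1` re-matches whatever the first group consumed, character for character.
Scanning left to right: at [0:2] match 'xx', group 1 = 'x'; at [2:6] match 'aaaa', group 1 = 'a'; at [7:9] match 'qq', group 1 = 'q'; at [9:11] match 'gg', group 1 = 'g'.
Because there's exactly one group, `findall` drops the full match and keeps group 1 from each hit.

['x', 'a', 'q', 'g']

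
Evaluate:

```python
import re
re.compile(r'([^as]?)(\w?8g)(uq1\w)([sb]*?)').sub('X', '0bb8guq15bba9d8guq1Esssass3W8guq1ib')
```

A non-greedy quantifier consumes as few characters as it can — just enough that the remainder of the pattern still matches from where it stops; whatever follows it matches normally.
Each match is replaced by 'X'.

'0XbbaXsssassXb'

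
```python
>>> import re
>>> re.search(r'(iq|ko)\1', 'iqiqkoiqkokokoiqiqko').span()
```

(0, 4)

The backreference `\1` re-matches whatever the first group consumed, character for character.
The match spans [0:4] → 'iqiq'.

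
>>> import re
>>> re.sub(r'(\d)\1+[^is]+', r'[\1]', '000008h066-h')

After group 1 captures some text, `\1` only succeeds where that same text appears again.
Matches: at [0:12] → '000008h066-h'.
Each match is replaced using the text its own group 1 captured.

'[0]'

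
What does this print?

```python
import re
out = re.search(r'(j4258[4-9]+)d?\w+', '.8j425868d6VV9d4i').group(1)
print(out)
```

The pattern matches the literal 'j4', then the literal '258', then one or more of a character in [4-9] (captured); then optionally a literal 'd', then one or more of a word character.
`re.search` scans for the first position where the pattern succeeds.
The match spans [2:17] → 'j425868d6VV9d4i'.
Captured: group 1 = 'j425868'.

j425868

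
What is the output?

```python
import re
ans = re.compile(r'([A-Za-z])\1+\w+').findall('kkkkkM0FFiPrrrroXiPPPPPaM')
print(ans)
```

`\1` is not a pattern — it's the concrete string captured by group 1, re-applied verbatim.
Matches: at [0:25] match 'kkkkkM0FFiPrrrroXiPPPPPaM', group 1 = 'k'.
With a single group, `findall` returns only what that group captured — 1 item.

['k']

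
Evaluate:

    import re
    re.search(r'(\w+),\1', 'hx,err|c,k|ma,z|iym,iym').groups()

('iym',)

After group 1 captures some text, `\1` only succeeds where that same text appears again.
Unlike `match`, `search` isn't anchored — it looks for the pattern anywhere in the string.
The match spans [16:23] → 'iym,iym'.
Captured: group 1 = 'iym'.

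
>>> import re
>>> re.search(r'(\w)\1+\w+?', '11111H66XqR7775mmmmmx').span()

(0, 6)

The backreference `\1` re-matches whatever the first group consumed, character for character.
The match spans [0:6] → '11111H'.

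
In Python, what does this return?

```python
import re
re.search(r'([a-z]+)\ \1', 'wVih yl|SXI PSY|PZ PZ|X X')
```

A backreference is literal: `\1` must see the identical characters the first group matched.
`search` walks the string left to right and returns the first match it finds.
Here the pattern never matches, so the call returns None.

None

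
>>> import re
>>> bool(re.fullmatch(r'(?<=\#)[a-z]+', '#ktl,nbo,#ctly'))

False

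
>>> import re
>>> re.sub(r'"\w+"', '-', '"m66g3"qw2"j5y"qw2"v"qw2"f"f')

'-qw2-qw2-qw2-f'

Matches: at [0:7] → '"m66g3"'; at [10:15] → '"j5y"'; at [18:21] → '"v"'; at [24:27] → '"f"'.
`sub` substitutes '-' at each match site.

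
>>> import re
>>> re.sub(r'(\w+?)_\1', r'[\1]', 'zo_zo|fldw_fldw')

'[zo]|[fldw]'

`\1` is not a pattern — it's the concrete string captured by group 1, re-applied verbatim.
The replacement refers to a captured group, so each match is rewritten using its own captured text.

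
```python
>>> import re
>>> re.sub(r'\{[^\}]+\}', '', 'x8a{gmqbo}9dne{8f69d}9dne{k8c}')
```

'x8a9dne9dne'

Matches: at [3:10] → '{gmqbo}'; at [14:21] → '{8f69d}'; at [25:30] → '{k8c}'.
Every occurrence is swapped for ''.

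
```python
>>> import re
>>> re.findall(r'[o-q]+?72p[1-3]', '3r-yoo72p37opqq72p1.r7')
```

['oo72p3', 'opqq72p1']

Since nothing is captured, `findall` lists the 2 matched substrings directly.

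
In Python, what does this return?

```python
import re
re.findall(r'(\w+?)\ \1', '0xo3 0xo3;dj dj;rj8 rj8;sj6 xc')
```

`\1` has to match the exact text group 1 already captured.
Scanning left to right: at [0:9] match '0xo3 0xo3', group 1 = '0xo3'; at [10:15] match 'dj dj', group 1 = 'dj'; at [16:23] match 'rj8 rj8', group 1 = 'rj8'.
Because there's exactly one group, `findall` drops the full match and keeps group 1 from each hit.

['0xo3', 'dj', 'rj8']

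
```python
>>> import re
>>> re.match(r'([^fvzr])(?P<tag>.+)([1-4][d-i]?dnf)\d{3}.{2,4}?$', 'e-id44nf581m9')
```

`re.match` won't scan ahead — the pattern has to work from the very first character.
Here the string doesn't start with a match, so the call returns None.

None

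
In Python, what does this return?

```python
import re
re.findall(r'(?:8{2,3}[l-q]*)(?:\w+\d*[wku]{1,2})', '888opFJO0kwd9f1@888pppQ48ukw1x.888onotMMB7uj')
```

['888opFJO0kw', '888pppQ48ukw', '888onotMMB7u']

`findall` yields the raw match text (3 of them) because the pattern has no groups.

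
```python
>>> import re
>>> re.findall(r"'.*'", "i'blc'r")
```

["'blc'"]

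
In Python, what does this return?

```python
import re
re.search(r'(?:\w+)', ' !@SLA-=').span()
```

The pattern matches one or more of a word character (non-capturing group).
The match spans [3:6] → 'SLA'.

(3, 6)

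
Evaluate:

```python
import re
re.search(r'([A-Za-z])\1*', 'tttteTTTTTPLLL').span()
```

(0, 4)

`\1` has to match the exact text group 1 already captured.
Unlike `match`, `search` isn't anchored — it looks for the pattern anywhere in the string.
The match spans [0:4] → 'tttt'.
Captured: group 1 = 't'.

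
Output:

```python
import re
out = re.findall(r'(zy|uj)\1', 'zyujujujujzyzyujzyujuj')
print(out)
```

['uj', 'uj', 'zy', 'uj']

`\1` is not a pattern — it's the concrete string captured by group 1, re-applied verbatim.
Scanning left to right: at [2:6] match 'ujuj', group 1 = 'uj'; at [6:10] match 'ujuj', group 1 = 'uj'; at [10:14] match 'zyzy', group 1 = 'zy'; at [18:22] match 'ujuj', group 1 = 'uj'.
`findall` collects group 1 from each match (4 total).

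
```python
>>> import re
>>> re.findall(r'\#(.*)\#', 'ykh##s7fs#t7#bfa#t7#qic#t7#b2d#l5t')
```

['#s7fs#t7#bfa#t7#qic#t7#b2d']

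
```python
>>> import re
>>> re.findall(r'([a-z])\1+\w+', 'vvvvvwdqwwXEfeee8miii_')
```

['v']

`\1` has to match the exact text group 1 already captured.
Walking the string: at [0:22] match 'vvvvvwdqwwXEfeee8miii_', group 1 = 'v'.
`findall` collects group 1 from the one match (1 total).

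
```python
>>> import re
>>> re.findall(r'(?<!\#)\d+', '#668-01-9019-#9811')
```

Because the assertion is negative and zero-width, positions next to the forbidden text are skipped.
No capturing groups, so `findall` returns the 4 full match strings.

['68', '01', '9019', '811']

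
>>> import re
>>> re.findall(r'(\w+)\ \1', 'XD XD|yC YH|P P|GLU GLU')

The backreference `\1` re-matches whatever the first group consumed, character for character.
`findall` collects group 1 from each match (3 total).

['XD', 'P', 'GLU']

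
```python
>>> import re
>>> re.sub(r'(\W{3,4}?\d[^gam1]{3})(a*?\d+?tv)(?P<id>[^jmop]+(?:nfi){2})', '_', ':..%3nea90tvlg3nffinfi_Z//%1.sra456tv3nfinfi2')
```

':..%3nea90tvlg3nffinfi_Z_2'

`sub` substitutes '_' at each match site.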